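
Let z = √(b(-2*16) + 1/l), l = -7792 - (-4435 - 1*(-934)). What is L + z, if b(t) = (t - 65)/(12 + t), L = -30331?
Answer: -30331 + √8929721185/42910 ≈ -30329.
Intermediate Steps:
b(t) = (-65 + t)/(12 + t)
l = -4291 (l = -7792 - (-4435 + 934) = -7792 - 1*(-3501) = -7792 + 3501 = -4291)
z = √8929721185/42910 (z = √((-65 - 2*16)/(12 - 2*16) + 1/(-4291)) = √((-65 - 32)/(12 - 32) - 1/4291) = √(-97/(-20) - 1/4291) = √(-1/20*(-97) - 1/4291) = √(97/20 - 1/4291) = √(416207/85820) = √8929721185/42910 ≈ 2.2022)
L + z = -30331 + √8929721185/42910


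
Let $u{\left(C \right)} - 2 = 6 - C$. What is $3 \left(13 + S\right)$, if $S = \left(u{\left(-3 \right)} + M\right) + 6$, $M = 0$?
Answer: $90$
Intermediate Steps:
$u{\left(C \right)} = 8 - C$ ($u{\left(C \right)} = 2 - \left(-6 + C\right) = 8 - C$)
$S = 17$ ($S = \left(\left(8 - -3\right) + 0\right) + 6 = \left(\left(8 + 3\right) + 0\right) + 6 = \left(11 + 0\right) + 6 = 11 + 6 = 17$)
$3 \left(13 + S\right) = 3 \left(13 + 17\right) = 3 \cdot 30 = 90$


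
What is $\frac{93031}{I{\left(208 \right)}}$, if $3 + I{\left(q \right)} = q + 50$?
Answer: $\frac{93031}{255} \approx 364.83$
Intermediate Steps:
$I{\left(q \right)} = 47 + q$ ($I{\left(q \right)} = -3 + \left(q + 50\right) = -3 + \left(50 + q\right) = 47 + q$)
$\frac{93031}{I{\left(208 \right)}} = \frac{93031}{47 + 208} = \frac{93031}{255}$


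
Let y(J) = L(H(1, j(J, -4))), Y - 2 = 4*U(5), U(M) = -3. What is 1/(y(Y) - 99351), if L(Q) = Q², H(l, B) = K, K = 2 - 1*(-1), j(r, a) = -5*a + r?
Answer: -1/99342 ≈ -1.0066e-5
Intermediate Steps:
j(r, a) = r - 5*a
K = 3 (K = 2 + 1 = 3)
H(l, B) = 3
Y = -10 (Y = 2 + 4*(-3) = 2 - 12 = -10)
y(J) = 9 (y(J) = 3² = 9)
1/(y(Y) - 99351) = 1/(9 - 99351) = 1/(-99342) = -1/99342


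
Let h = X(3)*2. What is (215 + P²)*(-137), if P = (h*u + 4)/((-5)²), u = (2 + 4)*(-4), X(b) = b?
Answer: -843783/25 ≈ -33751.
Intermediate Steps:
u = -24 (u = 6*(-4) = -24)
h = 6 (h = 3*2 = 6)
P = -28/5 (P = (6*(-24) + 4)/((-5)²) = (-144 + 4)/25 = -140*1/25 = -28/5 ≈ -5.6000)
(215 + P²)*(-137) = (215 + (-28/5)²)*(-137) = (215 + 784/25)*(-137) = (6159/25)*(-137) = -843783/25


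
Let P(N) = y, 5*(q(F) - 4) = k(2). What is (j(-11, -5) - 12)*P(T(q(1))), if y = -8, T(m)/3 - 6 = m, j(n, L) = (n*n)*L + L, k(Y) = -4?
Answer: 4976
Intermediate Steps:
j(n, L) = L + L*n² (j(n, L) = n²*L + L = L*n² + L = L + L*n²)
q(F) = 16/5 (q(F) = 4 + (⅕)*(-4) = 4 - ⅘ = 16/5)
T(m) = 18 + 3*m
P(N) = -8
(j(-11, -5) - 12)*P(T(q(1))) = (-5*(1 + (-11)²) - 12)*(-8) = (-5*(1 + 121) - 12)*(-8) = (-5*122 - 12)*(-8) = (-610 - 12)*(-8) = -622*(-8) = 4976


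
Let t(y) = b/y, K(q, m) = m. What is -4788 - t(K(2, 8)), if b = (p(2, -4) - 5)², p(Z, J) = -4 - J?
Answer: -38329/8 ≈ -4791.1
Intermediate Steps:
b = 25 (b = ((-4 - 1*(-4)) - 5)² = ((-4 + 4) - 5)² = (0 - 5)² = (-5)² = 25)
t(y) = 25/y
-4788 - t(K(2, 8)) = -4788 - 25/8 = -38329/8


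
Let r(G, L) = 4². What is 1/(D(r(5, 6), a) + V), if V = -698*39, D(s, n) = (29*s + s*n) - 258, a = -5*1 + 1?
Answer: -1/27080 ≈ -3.6928e-5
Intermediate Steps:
a = -4 (a = -5 + 1 = -4)
r(G, L) = 16
D(s, n) = -258 + 29*s + n*s (D(s, n) = (29*s + n*s) - 258 = -258 + 29*s + n*s)
V = -27222
1/(D(r(5, 6), a) + V) = 1/((-258 + 29*16 - 4*16) - 27222) = 1/((-258 + 464 - 64) - 27222) = 1/(142 - 27222) = 1/(-27080) = -1/27080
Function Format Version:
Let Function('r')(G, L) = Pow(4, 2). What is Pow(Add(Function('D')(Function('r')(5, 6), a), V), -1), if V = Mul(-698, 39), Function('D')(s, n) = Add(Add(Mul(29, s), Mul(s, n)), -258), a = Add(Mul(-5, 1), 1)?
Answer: Rational(-1, 27080) ≈ -3.6928e-5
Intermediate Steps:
a = -4 (a = Add(-5, 1) = -4)
Function('r')(G, L) = 16
Function('D')(s, n) = Add(-258, Mul(29, s), Mul(n, s)) (Function('D')(s, n) = Add(Add(Mul(29, s), Mul(n, s)), -258) = Add(-258, Mul(29, s), Mul(n, s)))
V = -27222
Pow(Add(Function('D')(Function('r')(5, 6), a), V), -1) = Pow(Add(Add(-258, Mul(29, 16), Mul(-4, 16)), -27222), -1) = Pow(Add(Add(-258, 464, -64), -27222), -1) = Pow(Add(142, -27222), -1) = Pow(-27080, -1) = Rational(-1, 27080)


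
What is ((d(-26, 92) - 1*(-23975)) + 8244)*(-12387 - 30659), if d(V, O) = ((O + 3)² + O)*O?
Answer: -37492334218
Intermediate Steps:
d(V, O) = O*(O + (3 + O)²) (d(V, O) = ((3 + O)² + O)*O = (O + (3 + O)²)*O = O*(O + (3 + O)²))
((d(-26, 92) - 1*(-23975)) + 8244)*(-12387 - 30659) = ((92*(92 + (3 + 92)²) - 1*(-23975)) + 8244)*(-12387 - 30659) = ((92*(92 + 95²) + 23975) + 8244)*(-43046) = ((92*(92 + 9025) + 23975) + 8244)*(-43046) = ((92*9117 + 23975) + 8244)*(-43046) = ((838764 + 23975) + 8244)*(-43046) = (862739 + 8244)*(-43046) = 870983*(-43046) = -37492334218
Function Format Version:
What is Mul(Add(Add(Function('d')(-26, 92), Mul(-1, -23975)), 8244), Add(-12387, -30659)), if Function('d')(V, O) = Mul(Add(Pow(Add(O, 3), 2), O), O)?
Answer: -37492334218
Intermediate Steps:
Function('d')(V, O) = Mul(O, Add(O, Pow(Add(3, O), 2))) (Function('d')(V, O) = Mul(Add(Pow(Add(3, O), 2), O), O) = Mul(Add(O, Pow(Add(3, O), 2)), O) = Mul(O, Add(O, Pow(Add(3, O), 2))))
Mul(Add(Add(Function('d')(-26, 92), Mul(-1, -23975)), 8244), Add(-12387, -30659)) = Mul(Add(Add(Mul(92, Add(92, Pow(Add(3, 92), 2))), Mul(-1, -23975)), 8244), Add(-12387, -30659)) = Mul(Add(Add(Mul(92, Add(92, Pow(95, 2))), 23975), 8244), -43046) = Mul(Add(Add(Mul(92, Add(92, 9025)), 23975), 8244), -43046) = Mul(Add(Add(Mul(92, 9117), 23975), 8244), -43046) = Mul(Add(Add(838764, 23975), 8244), -43046) = Mul(Add(862739, 8244), -43046) = Mul(870983, -43046) = -37492334218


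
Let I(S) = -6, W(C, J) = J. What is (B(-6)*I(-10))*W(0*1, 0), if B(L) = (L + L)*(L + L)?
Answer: 0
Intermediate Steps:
B(L) = 4*L² (B(L) = (2*L)*(2*L) = 4*L²)
(B(-6)*I(-10))*W(0*1, 0) = ((4*(-6)²)*(-6))*0 = ((4*36)*(-6))*0 = (144*(-6))*0 = -864*0 = 0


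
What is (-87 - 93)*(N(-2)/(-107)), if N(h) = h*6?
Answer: -2160/107 ≈ -20.187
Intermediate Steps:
N(h) = 6*h
(-87 - 93)*(N(-2)/(-107)) = (-87 - 93)*((6*(-2))/(-107)) = -(-2160)*(-1)/107 = -180*12/107 = -2160/107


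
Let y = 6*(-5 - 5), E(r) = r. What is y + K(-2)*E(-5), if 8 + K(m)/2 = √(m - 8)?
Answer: 20 - 10*I*√10 ≈ 20.0 - 31.623*I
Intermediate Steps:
K(m) = -16 + 2*√(-8 + m) (K(m) = -16 + 2*√(m - 8) = -16 + 2*√(-8 + m))
y = -60 (y = 6*(-10) = -60)
y + K(-2)*E(-5) = -60 + (-16 + 2*√(-8 - 2))*(-5) = -60 + (-16 + 2*√(-10))*(-5) = -60 + (-16 + 2*(I*√10))*(-5) = -60 + (-16 + 2*I*√10)*(-5) = -60 + (80 - 10*I*√10) = 20 - 10*I*√10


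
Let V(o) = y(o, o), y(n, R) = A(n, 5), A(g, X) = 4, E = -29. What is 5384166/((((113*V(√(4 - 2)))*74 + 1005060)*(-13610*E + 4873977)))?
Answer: 2692083/2735776414418 ≈ 9.8403e-7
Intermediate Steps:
y(n, R) = 4
V(o) = 4
5384166/((((113*V(√(4 - 2)))*74 + 1005060)*(-13610*E + 4873977))) = 5384166/((((113*4)*74 + 1005060)*(-13610*(-29) + 4873977))) = 5384166/(((452*74 + 1005060)*(394690 + 4873977))) = 5384166/(((33448 + 1005060)*5268667)) = 5384166/((1038508*5268667)) = 5384166/5471552828836 = 5384166*(1/5471552828836) = 2692083/2735776414418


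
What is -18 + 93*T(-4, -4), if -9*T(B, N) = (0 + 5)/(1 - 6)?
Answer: -23/3 ≈ -7.6667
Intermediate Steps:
T(B, N) = ⅑ (T(B, N) = -(0 + 5)/(9*(1 - 6)) = -5/(9*(-5)) = -5*(-1)/(9*5) = -⅑*(-1) = ⅑)
-18 + 93*T(-4, -4) = -18 + 93*(⅑) = -18 + 31/3 = -23/3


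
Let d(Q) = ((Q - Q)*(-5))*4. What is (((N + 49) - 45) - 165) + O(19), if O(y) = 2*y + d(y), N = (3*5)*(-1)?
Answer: -138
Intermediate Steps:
N = -15 (N = 15*(-1) = -15)
d(Q) = 0 (d(Q) = (0*(-5))*4 = 0*4 = 0)
O(y) = 2*y (O(y) = 2*y + 0 = 2*y)
(((N + 49) - 45) - 165) + O(19) = (((-15 + 49) - 45) - 165) + 2*19 = ((34 - 45) - 165) + 38 = (-11 - 165) + 38 = -176 + 38 = -138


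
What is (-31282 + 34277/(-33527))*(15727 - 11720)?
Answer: -4202645345237/33527 ≈ -1.2535e+8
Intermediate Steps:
(-31282 + 34277/(-33527))*(15727 - 11720) = (-31282 + 34277*(-1/33527))*4007 = (-31282 - 34277/33527)*4007 = -1048825891/33527*4007 = -4202645345237/33527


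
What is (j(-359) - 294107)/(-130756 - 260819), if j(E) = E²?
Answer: 165226/391575 ≈ 0.42195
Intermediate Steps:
(j(-359) - 294107)/(-130756 - 260819) = ((-359)² - 294107)/(-130756 - 260819) = (128881 - 294107)/(-391575) = -165226*(-1/391575) = 165226/391575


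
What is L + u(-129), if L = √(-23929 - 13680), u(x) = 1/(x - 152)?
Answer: -1/281 + I*√37609 ≈ -0.0035587 + 193.93*I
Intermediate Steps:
u(x) = 1/(-152 + x)
L = I*√37609 (L = √(-37609) = I*√37609 ≈ 193.93*I)
L + u(-129) = I*√37609 + 1/(-152 - 129) = I*√37609 + 1/(-281) = I*√37609 - 1/281 = -1/281 + I*√37609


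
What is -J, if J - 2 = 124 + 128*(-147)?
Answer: 18690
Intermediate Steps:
J = -18690 (J = 2 + (124 + 128*(-147)) = 2 + (124 - 18816) = 2 - 18692 = -18690)
-J = -1*(-18690) = 18690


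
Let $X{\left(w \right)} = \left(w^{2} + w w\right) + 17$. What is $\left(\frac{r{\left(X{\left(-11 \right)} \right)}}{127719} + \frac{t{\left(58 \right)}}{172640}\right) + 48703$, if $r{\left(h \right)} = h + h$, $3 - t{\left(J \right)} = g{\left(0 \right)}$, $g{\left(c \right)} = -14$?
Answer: $\frac{1073872417215223}{22049408160} \approx 48703.0$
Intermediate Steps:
$X{\left(w \right)} = 17 + 2 w^{2}$ ($X{\left(w \right)} = \left(w^{2} + w^{2}\right) + 17 = 2 w^{2} + 17 = 17 + 2 w^{2}$)
$t{\left(J \right)} = 17$ ($t{\left(J \right)} = 3 - -14 = 3 + 14 = 17$)
$r{\left(h \right)} = 2 h$
$\left(\frac{r{\left(X{\left(-11 \right)} \right)}}{127719} + \frac{t{\left(58 \right)}}{172640}\right) + 48703 = \left(\frac{2 \left(17 + 2 \left(-11\right)^{2}\right)}{127719} + \frac{17}{172640}\right) + 48703 = \left(2 \left(17 + 2 \cdot 121\right) \frac{1}{127719} + 17 \cdot \frac{1}{172640}\right) + 48703 = \left(2 \left(17 + 242\right) \frac{1}{127719} + \frac{17}{172640}\right) + 48703 = \left(2 \cdot 259 \cdot \frac{1}{127719} + \frac{17}{172640}\right) + 48703 = \left(518 \cdot \frac{1}{127719} + \frac{17}{172640}\right) + 48703 = \left(\frac{518}{127719} + \frac{17}{172640}\right) + 48703 = \frac{91598743}{22049408160} + 48703 = \frac{1073872417215223}{22049408160}$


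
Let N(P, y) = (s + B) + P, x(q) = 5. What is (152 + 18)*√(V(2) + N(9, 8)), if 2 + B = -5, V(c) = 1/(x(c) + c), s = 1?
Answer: 170*√154/7 ≈ 301.38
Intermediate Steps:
V(c) = 1/(5 + c)
B = -7 (B = -2 - 5 = -7)
N(P, y) = -6 + P (N(P, y) = (1 - 7) + P = -6 + P)
(152 + 18)*√(V(2) + N(9, 8)) = (152 + 18)*√(1/(5 + 2) + (-6 + 9)) = 170*√(1/7 + 3) = 170*√(⅐ + 3) = 170*√(22/7) = 170*(√154/7) = 170*√154/7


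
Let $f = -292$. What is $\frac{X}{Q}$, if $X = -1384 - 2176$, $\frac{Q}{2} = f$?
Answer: $\frac{445}{73} \approx 6.0959$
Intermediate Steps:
$Q = -584$ ($Q = 2 \left(-292\right) = -584$)
$X = -3560$
$\frac{X}{Q} = - \frac{3560}{-584} = \left(-3560\right) \left(- \frac{1}{584}\right) = \frac{445}{73}$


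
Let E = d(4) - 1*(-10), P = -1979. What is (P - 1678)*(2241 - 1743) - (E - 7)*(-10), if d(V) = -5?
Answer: -1821206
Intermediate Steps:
E = 5 (E = -5 - 1*(-10) = -5 + 10 = 5)
(P - 1678)*(2241 - 1743) - (E - 7)*(-10) = (-1979 - 1678)*(2241 - 1743) - (5 - 7)*(-10) = -3657*498 - (-2)*(-10) = -1821186 - 1*20 = -1821186 - 20 = -1821206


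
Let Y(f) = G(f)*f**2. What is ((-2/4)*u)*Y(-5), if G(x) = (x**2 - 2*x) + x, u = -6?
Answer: 2250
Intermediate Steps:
G(x) = x**2 - x
Y(f) = f**3*(-1 + f) (Y(f) = (f*(-1 + f))*f**2 = f**3*(-1 + f))
((-2/4)*u)*Y(-5) = (-2/4*(-6))*((-5)**3*(-1 - 5)) = (-2*1/4*(-6))*(-125*(-6)) = -1/2*(-6)*750 = 3*750 = 2250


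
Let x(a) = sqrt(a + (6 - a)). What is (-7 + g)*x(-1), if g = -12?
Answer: -19*sqrt(6) ≈ -46.540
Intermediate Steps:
x(a) = sqrt(6)
(-7 + g)*x(-1) = (-7 - 12)*sqrt(6) = -19*sqrt(6)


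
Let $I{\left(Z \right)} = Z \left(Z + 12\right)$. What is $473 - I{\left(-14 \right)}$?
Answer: $445$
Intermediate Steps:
$I{\left(Z \right)} = Z \left(12 + Z\right)$
$473 - I{\left(-14 \right)} = 473 - - 14 \left(12 - 14\right) = 473 - \left(-14\right) \left(-2\right) = 473 - 28 = 445$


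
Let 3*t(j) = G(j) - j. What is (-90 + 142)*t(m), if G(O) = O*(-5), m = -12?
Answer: 1248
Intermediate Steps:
G(O) = -5*O
t(j) = -2*j (t(j) = (-5*j - j)/3 = (-6*j)/3 = -2*j)
(-90 + 142)*t(m) = (-90 + 142)*(-2*(-12)) = 52*24 = 1248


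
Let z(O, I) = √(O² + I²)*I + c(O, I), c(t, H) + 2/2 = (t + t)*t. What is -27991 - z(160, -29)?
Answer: -79190 + 29*√26441 ≈ -74474.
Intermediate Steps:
c(t, H) = -1 + 2*t² (c(t, H) = -1 + (t + t)*t = -1 + (2*t)*t = -1 + 2*t²)
z(O, I) = -1 + 2*O² + I*√(I² + O²) (z(O, I) = √(O² + I²)*I + (-1 + 2*O²) = √(I² + O²)*I + (-1 + 2*O²) = I*√(I² + O²) + (-1 + 2*O²) = -1 + 2*O² + I*√(I² + O²))
-27991 - z(160, -29) = -27991 - (-1 + 2*160² - 29*√((-29)² + 160²)) = -27991 - (-1 + 2*25600 - 29*√(841 + 25600)) = -27991 - (-1 + 51200 - 29*√26441) = -27991 - (51199 - 29*√26441) = -27991 + (-51199 + 29*√26441) = -79190 + 29*√26441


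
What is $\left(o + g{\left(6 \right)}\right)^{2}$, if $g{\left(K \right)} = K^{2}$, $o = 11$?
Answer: $2209$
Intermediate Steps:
$\left(o + g{\left(6 \right)}\right)^{2} = \left(11 + 6^{2}\right)^{2} = \left(11 + 36\right)^{2} = 47^{2} = 2209$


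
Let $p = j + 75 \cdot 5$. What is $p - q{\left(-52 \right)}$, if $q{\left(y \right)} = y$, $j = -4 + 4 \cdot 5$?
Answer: $443$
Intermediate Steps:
$j = 16$ ($j = -4 + 20 = 16$)
$p = 391$ ($p = 16 + 75 \cdot 5 = 16 + 375 = 391$)
$p - q{\left(-52 \right)} = 391 - -52 = 391 + 52 = 443$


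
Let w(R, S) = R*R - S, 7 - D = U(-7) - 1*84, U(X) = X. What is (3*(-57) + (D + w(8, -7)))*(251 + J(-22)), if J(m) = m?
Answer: -458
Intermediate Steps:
D = 98 (D = 7 - (-7 - 1*84) = 7 - (-7 - 84) = 7 - 1*(-91) = 7 + 91 = 98)
w(R, S) = R**2 - S
(3*(-57) + (D + w(8, -7)))*(251 + J(-22)) = (3*(-57) + (98 + (8**2 - 1*(-7))))*(251 - 22) = (-171 + (98 + (64 + 7)))*229 = (-171 + (98 + 71))*229 = (-171 + 169)*229 = -2*229 = -458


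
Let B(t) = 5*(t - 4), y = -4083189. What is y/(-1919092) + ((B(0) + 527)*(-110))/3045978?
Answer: 158080462859/74942461692 ≈ 2.1094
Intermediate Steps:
B(t) = -20 + 5*t (B(t) = 5*(-4 + t) = -20 + 5*t)
y/(-1919092) + ((B(0) + 527)*(-110))/3045978 = -4083189/(-1919092) + (((-20 + 5*0) + 527)*(-110))/3045978 = -4083189*(-1/1919092) + (((-20 + 0) + 527)*(-110))*(1/3045978) = 4083189/1919092 + ((-20 + 527)*(-110))*(1/3045978) = 4083189/1919092 + (507*(-110))*(1/3045978) = 4083189/1919092 - 55770*1/3045978 = 4083189/1919092 - 715/39051 = 158080462859/74942461692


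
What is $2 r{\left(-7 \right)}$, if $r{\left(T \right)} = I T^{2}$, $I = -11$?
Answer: $-1078$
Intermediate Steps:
$r{\left(T \right)} = - 11 T^{2}$
$2 r{\left(-7 \right)} = 2 \left(- 11 \left(-7\right)^{2}\right) = 2 \left(\left(-11\right) 49\right) = 2 \left(-539\right) = -1078$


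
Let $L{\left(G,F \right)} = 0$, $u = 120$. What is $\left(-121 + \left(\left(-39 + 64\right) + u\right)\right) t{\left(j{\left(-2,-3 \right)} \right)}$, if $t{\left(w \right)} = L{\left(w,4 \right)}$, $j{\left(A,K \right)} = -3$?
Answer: $0$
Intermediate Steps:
$t{\left(w \right)} = 0$
$\left(-121 + \left(\left(-39 + 64\right) + u\right)\right) t{\left(j{\left(-2,-3 \right)} \right)} = \left(-121 + \left(\left(-39 + 64\right) + 120\right)\right) 0 = \left(-121 + \left(25 + 120\right)\right) 0 = \left(-121 + 145\right) 0 = 24 \cdot 0 = 0$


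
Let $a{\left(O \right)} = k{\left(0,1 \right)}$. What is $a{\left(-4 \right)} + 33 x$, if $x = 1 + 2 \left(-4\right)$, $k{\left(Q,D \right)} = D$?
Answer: $-230$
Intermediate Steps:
$a{\left(O \right)} = 1$
$x = -7$ ($x = 1 - 8 = -7$)
$a{\left(-4 \right)} + 33 x = 1 + 33 \left(-7\right) = 1 - 231 = -230$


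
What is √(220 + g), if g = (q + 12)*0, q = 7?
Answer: 2*√55 ≈ 14.832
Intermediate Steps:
g = 0 (g = (7 + 12)*0 = 19*0 = 0)
√(220 + g) = √(220 + 0) = √220 = 2*√55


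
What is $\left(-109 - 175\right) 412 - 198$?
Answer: $-117206$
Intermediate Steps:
$\left(-109 - 175\right) 412 - 198 = \left(-284\right) 412 - 198 = -117008 - 198 = -117206$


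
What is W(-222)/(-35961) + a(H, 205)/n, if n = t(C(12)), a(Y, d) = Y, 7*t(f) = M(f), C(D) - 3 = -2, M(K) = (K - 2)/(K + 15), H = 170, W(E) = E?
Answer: -228232406/11987 ≈ -19040.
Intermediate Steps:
M(K) = (-2 + K)/(15 + K)
C(D) = 1 (C(D) = 3 - 2 = 1)
t(f) = (-2 + f)/(7*(15 + f)) (t(f) = ((-2 + f)/(15 + f))/7 = (-2 + f)/(7*(15 + f)))
n = -1/112 (n = (-2 + 1)/(7*(15 + 1)) = (⅐)*(-1)/16 = (⅐)*(1/16)*(-1) = -1/112 ≈ -0.0089286)
W(-222)/(-35961) + a(H, 205)/n = -222/(-35961) + 170/(-1/112) = -222*(-1/35961) + 170*(-112) = 74/11987 - 19040 = -228232406/11987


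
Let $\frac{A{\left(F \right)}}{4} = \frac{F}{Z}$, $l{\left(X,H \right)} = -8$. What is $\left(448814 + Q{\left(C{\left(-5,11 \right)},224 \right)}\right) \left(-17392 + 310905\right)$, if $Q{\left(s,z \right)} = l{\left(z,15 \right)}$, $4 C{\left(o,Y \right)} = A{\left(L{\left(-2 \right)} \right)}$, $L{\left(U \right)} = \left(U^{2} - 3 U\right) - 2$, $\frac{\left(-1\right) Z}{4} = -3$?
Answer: $131730395478$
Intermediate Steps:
$Z = 12$ ($Z = \left(-4\right) \left(-3\right) = 12$)
$L{\left(U \right)} = -2 + U^{2} - 3 U$
$A{\left(F \right)} = \frac{F}{3}$ ($A{\left(F \right)} = 4 \frac{F}{12} = \frac{F}{3}$)
$C{\left(o,Y \right)} = \frac{2}{3}$ ($C{\left(o,Y \right)} = \frac{\frac{1}{3} \left(-2 + \left(-2\right)^{2} - -6\right)}{4} = \frac{\frac{1}{3} \left(-2 + 4 + 6\right)}{4} = \frac{\frac{1}{3} \cdot 8}{4} = \frac{1}{4} \cdot \frac{8}{3} = \frac{2}{3}$)
$Q{\left(s,z \right)} = -8$
$\left(448814 + Q{\left(C{\left(-5,11 \right)},224 \right)}\right) \left(-17392 + 310905\right) = \left(448814 - 8\right) \left(-17392 + 310905\right) = 448806 \cdot 293513 = 131730395478$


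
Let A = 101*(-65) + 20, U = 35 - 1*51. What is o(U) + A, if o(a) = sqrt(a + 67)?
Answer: -6545 + sqrt(51) ≈ -6537.9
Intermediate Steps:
U = -16 (U = 35 - 51 = -16)
o(a) = sqrt(67 + a)
A = -6545 (A = -6565 + 20 = -6545)
o(U) + A = sqrt(67 - 16) - 6545 = sqrt(51) - 6545 = -6545 + sqrt(51)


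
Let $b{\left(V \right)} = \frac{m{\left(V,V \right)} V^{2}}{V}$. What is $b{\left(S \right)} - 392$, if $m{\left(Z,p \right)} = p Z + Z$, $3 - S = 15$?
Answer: $-1976$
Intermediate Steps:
$S = -12$ ($S = 3 - 15 = -12$)
$m{\left(Z,p \right)} = Z + Z p$ ($m{\left(Z,p \right)} = Z p + Z = Z + Z p$)
$b{\left(V \right)} = V^{2} \left(1 + V\right)$ ($b{\left(V \right)} = \frac{V \left(1 + V\right) V^{2}}{V} = \frac{V^{3} \left(1 + V\right)}{V} = V^{2} \left(1 + V\right)$)
$b{\left(S \right)} - 392 = \left(-12\right)^{2} \left(1 - 12\right) - 392 = 144 \left(-11\right) - 392 = -1584 - 392 = -1976$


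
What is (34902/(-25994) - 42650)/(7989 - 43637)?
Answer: 554339501/463317056 ≈ 1.1965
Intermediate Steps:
(34902/(-25994) - 42650)/(7989 - 43637) = (34902*(-1/25994) - 42650)/(-35648) = (-17451/12997 - 42650)*(-1/35648) = -554339501/12997*(-1/35648) = 554339501/463317056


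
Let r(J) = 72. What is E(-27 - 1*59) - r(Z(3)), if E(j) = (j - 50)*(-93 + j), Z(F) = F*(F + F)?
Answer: 24272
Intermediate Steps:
Z(F) = 2*F**2 (Z(F) = F*(2*F) = 2*F**2)
E(j) = (-93 + j)*(-50 + j) (E(j) = (-50 + j)*(-93 + j) = (-93 + j)*(-50 + j))
E(-27 - 1*59) - r(Z(3)) = (4650 + (-27 - 1*59)**2 - 143*(-27 - 1*59)) - 1*72 = (4650 + (-27 - 59)**2 - 143*(-27 - 59)) - 72 = (4650 + (-86)**2 - 143*(-86)) - 72 = (4650 + 7396 + 12298) - 72 = 24344 - 72 = 24272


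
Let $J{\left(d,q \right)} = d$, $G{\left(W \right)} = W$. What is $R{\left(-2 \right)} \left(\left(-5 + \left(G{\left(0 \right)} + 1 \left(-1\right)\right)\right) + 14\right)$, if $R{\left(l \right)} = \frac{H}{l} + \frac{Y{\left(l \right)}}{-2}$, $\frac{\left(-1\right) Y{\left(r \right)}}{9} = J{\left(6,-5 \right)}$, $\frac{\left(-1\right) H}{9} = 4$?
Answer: $360$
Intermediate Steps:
$H = -36$ ($H = \left(-9\right) 4 = -36$)
$Y{\left(r \right)} = -54$ ($Y{\left(r \right)} = \left(-9\right) 6 = -54$)
$R{\left(l \right)} = 27 - \frac{36}{l}$ ($R{\left(l \right)} = - \frac{36}{l} - \frac{54}{-2} = - \frac{36}{l} - -27 = - \frac{36}{l} + 27 = 27 - \frac{36}{l}$)
$R{\left(-2 \right)} \left(\left(-5 + \left(G{\left(0 \right)} + 1 \left(-1\right)\right)\right) + 14\right) = \left(27 - \frac{36}{-2}\right) \left(\left(-5 + \left(0 + 1 \left(-1\right)\right)\right) + 14\right) = \left(27 - -18\right) \left(\left(-5 + \left(0 - 1\right)\right) + 14\right) = \left(27 + 18\right) \left(\left(-5 - 1\right) + 14\right) = 45 \left(-6 + 14\right) = 45 \cdot 8 = 360$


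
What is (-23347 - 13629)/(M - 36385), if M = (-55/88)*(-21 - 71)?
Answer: 73952/72655 ≈ 1.0179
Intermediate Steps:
M = 115/2 (M = -55*1/88*(-92) = -5/8*(-92) = 115/2 ≈ 57.500)
(-23347 - 13629)/(M - 36385) = (-23347 - 13629)/(115/2 - 36385) = -36976/(-72655/2) = -36976*(-2/72655) = 73952/72655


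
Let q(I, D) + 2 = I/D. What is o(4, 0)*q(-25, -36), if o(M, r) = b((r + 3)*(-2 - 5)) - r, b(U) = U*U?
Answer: -2303/4 ≈ -575.75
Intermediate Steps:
q(I, D) = -2 + I/D
b(U) = U**2
o(M, r) = (-21 - 7*r)**2 - r (o(M, r) = ((r + 3)*(-2 - 5))**2 - r = ((3 + r)*(-7))**2 - r = (-21 - 7*r)**2 - r)
o(4, 0)*q(-25, -36) = (-1*0 + 49*(3 + 0)**2)*(-2 - 25/(-36)) = (0 + 49*3**2)*(-2 - 25*(-1/36)) = (0 + 49*9)*(-2 + 25/36) = (0 + 441)*(-47/36) = 441*(-47/36) = -2303/4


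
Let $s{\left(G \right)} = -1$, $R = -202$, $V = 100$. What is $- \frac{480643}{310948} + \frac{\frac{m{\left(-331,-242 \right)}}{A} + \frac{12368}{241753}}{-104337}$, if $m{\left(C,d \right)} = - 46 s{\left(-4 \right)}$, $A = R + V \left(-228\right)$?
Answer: $- \frac{139433964238595478275}{90205618507427389428} \approx -1.5457$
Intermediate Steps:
$A = -23002$ ($A = -202 + 100 \left(-228\right) = -202 - 22800 = -23002$)
$m{\left(C,d \right)} = 46$ ($m{\left(C,d \right)} = \left(-46\right) \left(-1\right) = 46$)
$- \frac{480643}{310948} + \frac{\frac{m{\left(-331,-242 \right)}}{A} + \frac{12368}{241753}}{-104337} = - \frac{480643}{310948} + \frac{\frac{46}{-23002} + \frac{12368}{241753}}{-104337} = \left(-480643\right) \frac{1}{310948} + \left(46 \left(- \frac{1}{23002}\right) + 12368 \cdot \frac{1}{241753}\right) \left(- \frac{1}{104337}\right) = - \frac{480643}{310948} + \left(- \frac{23}{11501} + \frac{12368}{241753}\right) \left(- \frac{1}{104337}\right) = - \frac{480643}{310948} + \frac{136684049}{2780401253} \left(- \frac{1}{104337}\right) = - \frac{480643}{310948} - \frac{136684049}{290098725534261} = - \frac{139433964238595478275}{90205618507427389428}$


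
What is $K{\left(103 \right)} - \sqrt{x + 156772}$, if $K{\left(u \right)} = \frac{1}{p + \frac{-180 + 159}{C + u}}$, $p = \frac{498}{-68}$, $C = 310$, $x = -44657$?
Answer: $- \frac{2006}{14793} - \sqrt{112115} \approx -334.97$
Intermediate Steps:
$p = - \frac{249}{34}$ ($p = 498 \left(- \frac{1}{68}\right) = - \frac{249}{34} \approx -7.3235$)
$K{\left(u \right)} = \frac{1}{- \frac{249}{34} - \frac{21}{310 + u}}$ ($K{\left(u \right)} = \frac{1}{- \frac{249}{34} + \frac{-180 + 159}{310 + u}} = \frac{1}{- \frac{249}{34} - \frac{21}{310 + u}}$)
$K{\left(103 \right)} - \sqrt{x + 156772} = \frac{34 \left(-310 - 103\right)}{3 \left(25968 + 83 \cdot 103\right)} - \sqrt{-44657 + 156772} = \frac{34 \left(-310 - 103\right)}{3 \left(25968 + 8549\right)} - \sqrt{112115} = \frac{34}{3} \cdot \frac{1}{34517} \left(-413\right) - \sqrt{112115} = - \frac{2006}{14793} - \sqrt{112115}$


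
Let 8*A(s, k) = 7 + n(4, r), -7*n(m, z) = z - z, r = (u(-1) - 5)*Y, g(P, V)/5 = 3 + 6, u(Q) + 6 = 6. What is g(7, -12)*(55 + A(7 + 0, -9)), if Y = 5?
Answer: 20115/8 ≈ 2514.4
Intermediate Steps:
u(Q) = 0 (u(Q) = -6 + 6 = 0)
g(P, V) = 45 (g(P, V) = 5*(3 + 6) = 5*9 = 45)
r = -25 (r = (0 - 5)*5 = -5*5 = -25)
n(m, z) = 0 (n(m, z) = -(z - z)/7 = -⅐*0 = 0)
A(s, k) = 7/8 (A(s, k) = (7 + 0)/8 = (⅛)*7 = 7/8)
g(7, -12)*(55 + A(7 + 0, -9)) = 45*(55 + 7/8) = 45*(447/8) = 20115/8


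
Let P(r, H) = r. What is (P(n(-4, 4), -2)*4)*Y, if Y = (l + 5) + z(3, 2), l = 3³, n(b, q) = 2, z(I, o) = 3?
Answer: 280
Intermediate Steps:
l = 27
Y = 35 (Y = (27 + 5) + 3 = 32 + 3 = 35)
(P(n(-4, 4), -2)*4)*Y = (2*4)*35 = 8*35 = 280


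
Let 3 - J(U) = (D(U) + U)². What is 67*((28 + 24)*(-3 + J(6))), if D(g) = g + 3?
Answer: -783900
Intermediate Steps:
D(g) = 3 + g
J(U) = 3 - (3 + 2*U)² (J(U) = 3 - ((3 + U) + U)² = 3 - (3 + 2*U)²)
67*((28 + 24)*(-3 + J(6))) = 67*((28 + 24)*(-3 + (3 - (3 + 2*6)²))) = 67*(52*(-3 + (3 - (3 + 12)²))) = 67*(52*(-3 + (3 - 1*15²))) = 67*(52*(-3 + (3 - 1*225))) = 67*(52*(-3 + (3 - 225))) = 67*(52*(-3 - 222)) = 67*(52*(-225)) = 67*(-11700) = -783900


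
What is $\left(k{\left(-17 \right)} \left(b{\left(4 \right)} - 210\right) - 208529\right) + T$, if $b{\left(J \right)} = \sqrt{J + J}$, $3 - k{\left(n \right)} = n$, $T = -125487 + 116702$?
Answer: $-221514 + 40 \sqrt{2} \approx -2.2146 \cdot 10^{5}$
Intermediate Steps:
$T = -8785$
$k{\left(n \right)} = 3 - n$
$b{\left(J \right)} = \sqrt{2} \sqrt{J}$ ($b{\left(J \right)} = \sqrt{2 J} = \sqrt{2} \sqrt{J}$)
$\left(k{\left(-17 \right)} \left(b{\left(4 \right)} - 210\right) - 208529\right) + T = \left(\left(3 - -17\right) \left(\sqrt{2} \sqrt{4} - 210\right) - 208529\right) - 8785 = \left(\left(3 + 17\right) \left(\sqrt{2} \cdot 2 - 210\right) - 208529\right) - 8785 = \left(20 \left(2 \sqrt{2} - 210\right) - 208529\right) - 8785 = \left(20 \left(-210 + 2 \sqrt{2}\right) - 208529\right) - 8785 = \left(\left(-4200 + 40 \sqrt{2}\right) - 208529\right) - 8785 = \left(-212729 + 40 \sqrt{2}\right) - 8785 = -221514 + 40 \sqrt{2}$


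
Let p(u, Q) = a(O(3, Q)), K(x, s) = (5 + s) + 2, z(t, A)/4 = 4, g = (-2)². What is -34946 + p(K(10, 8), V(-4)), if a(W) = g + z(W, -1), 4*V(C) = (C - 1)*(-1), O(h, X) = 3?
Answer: -34926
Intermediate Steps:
g = 4
z(t, A) = 16 (z(t, A) = 4*4 = 16)
V(C) = ¼ - C/4 (V(C) = ((C - 1)*(-1))/4 = ((-1 + C)*(-1))/4 = (1 - C)/4 = ¼ - C/4)
K(x, s) = 7 + s
a(W) = 20 (a(W) = 4 + 16 = 20)
p(u, Q) = 20
-34946 + p(K(10, 8), V(-4)) = -34946 + 20 = -34926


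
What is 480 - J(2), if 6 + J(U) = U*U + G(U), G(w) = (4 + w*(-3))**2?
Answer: 478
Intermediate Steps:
G(w) = (4 - 3*w)**2
J(U) = -6 + U**2 + (-4 + 3*U)**2 (J(U) = -6 + (U*U + (-4 + 3*U)**2) = -6 + (U**2 + (-4 + 3*U)**2) = -6 + U**2 + (-4 + 3*U)**2)
480 - J(2) = 480 - (10 - 24*2 + 10*2**2) = 480 - (10 - 48 + 10*4) = 480 - (10 - 48 + 40) = 480 - 1*2 = 480 - 2 = 478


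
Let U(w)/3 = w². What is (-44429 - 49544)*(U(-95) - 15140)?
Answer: -1121567755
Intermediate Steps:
U(w) = 3*w²
(-44429 - 49544)*(U(-95) - 15140) = (-44429 - 49544)*(3*(-95)² - 15140) = -93973*(3*9025 - 15140) = -93973*(27075 - 15140) = -93973*11935 = -1121567755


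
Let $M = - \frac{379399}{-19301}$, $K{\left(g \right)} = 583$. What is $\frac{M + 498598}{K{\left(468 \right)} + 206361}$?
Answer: $\frac{9623819397}{3994226144} \approx 2.4094$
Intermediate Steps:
$M = \frac{379399}{19301}$ ($M = \left(-379399\right) \left(- \frac{1}{19301}\right) = \frac{379399}{19301} \approx 19.657$)
$\frac{M + 498598}{K{\left(468 \right)} + 206361} = \frac{\frac{379399}{19301} + 498598}{583 + 206361} = \frac{9623819397}{19301 \cdot 206944} = \frac{9623819397}{19301} \cdot \frac{1}{206944} = \frac{9623819397}{3994226144}$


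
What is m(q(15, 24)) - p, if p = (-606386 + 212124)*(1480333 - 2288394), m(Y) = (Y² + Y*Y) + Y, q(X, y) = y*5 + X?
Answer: -318587709397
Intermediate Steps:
q(X, y) = X + 5*y (q(X, y) = 5*y + X = X + 5*y)
m(Y) = Y + 2*Y² (m(Y) = (Y² + Y²) + Y = 2*Y² + Y = Y + 2*Y²)
p = 318587745982 (p = -394262*(-808061) = 318587745982)
m(q(15, 24)) - p = (15 + 5*24)*(1 + 2*(15 + 5*24)) - 1*318587745982 = (15 + 120)*(1 + 2*(15 + 120)) - 318587745982 = 135*(1 + 2*135) - 318587745982 = 135*(1 + 270) - 318587745982 = 135*271 - 318587745982 = 36585 - 318587745982 = -318587709397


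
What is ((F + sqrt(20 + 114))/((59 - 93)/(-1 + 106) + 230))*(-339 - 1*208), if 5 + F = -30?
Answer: 2010225/24116 - 57435*sqrt(134)/24116 ≈ 55.787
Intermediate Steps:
F = -35 (F = -5 - 30 = -35)
((F + sqrt(20 + 114))/((59 - 93)/(-1 + 106) + 230))*(-339 - 1*208) = ((-35 + sqrt(20 + 114))/((59 - 93)/(-1 + 106) + 230))*(-339 - 1*208) = ((-35 + sqrt(134))/(-34/105 + 230))*(-339 - 208) = ((-35 + sqrt(134))/(-34*1/105 + 230))*(-547) = ((-35 + sqrt(134))/(-34/105 + 230))*(-547) = ((-35 + sqrt(134))/(24116/105))*(-547) = ((-35 + sqrt(134))*(105/24116))*(-547) = (-3675/24116 + 105*sqrt(134)/24116)*(-547) = 2010225/24116 - 57435*sqrt(134)/24116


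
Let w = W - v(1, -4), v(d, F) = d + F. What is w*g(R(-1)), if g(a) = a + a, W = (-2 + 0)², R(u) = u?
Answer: -14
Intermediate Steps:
v(d, F) = F + d
W = 4 (W = (-2)² = 4)
g(a) = 2*a
w = 7 (w = 4 - (-4 + 1) = 4 - 1*(-3) = 4 + 3 = 7)
w*g(R(-1)) = 7*(2*(-1)) = 7*(-2) = -14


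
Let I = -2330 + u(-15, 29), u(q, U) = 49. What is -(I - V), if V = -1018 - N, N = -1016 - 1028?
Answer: 3307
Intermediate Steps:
N = -2044
I = -2281 (I = -2330 + 49 = -2281)
V = 1026 (V = -1018 - 1*(-2044) = -1018 + 2044 = 1026)
-(I - V) = -(-2281 - 1*1026) = -(-2281 - 1026) = -1*(-3307) = 3307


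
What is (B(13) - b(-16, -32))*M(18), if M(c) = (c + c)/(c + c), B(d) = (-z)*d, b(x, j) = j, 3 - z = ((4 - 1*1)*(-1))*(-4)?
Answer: 149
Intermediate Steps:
z = -9 (z = 3 - (4 - 1*1)*(-1)*(-4) = 3 - (4 - 1)*(-1)*(-4) = 3 - 3*(-1)*(-4) = 3 - (-3)*(-4) = 3 - 1*12 = 3 - 12 = -9)
B(d) = 9*d (B(d) = (-1*(-9))*d = 9*d)
M(c) = 1 (M(c) = (2*c)/((2*c)) = (2*c)*(1/(2*c)) = 1)
(B(13) - b(-16, -32))*M(18) = (9*13 - 1*(-32))*1 = (117 + 32)*1 = 149*1 = 149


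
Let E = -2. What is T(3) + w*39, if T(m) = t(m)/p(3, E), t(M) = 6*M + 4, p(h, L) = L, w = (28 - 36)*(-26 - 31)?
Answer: 17773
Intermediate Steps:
w = 456 (w = -8*(-57) = 456)
t(M) = 4 + 6*M
T(m) = -2 - 3*m (T(m) = (4 + 6*m)/(-2) = (4 + 6*m)*(-½) = -2 - 3*m)
T(3) + w*39 = (-2 - 3*3) + 456*39 = (-2 - 9) + 17784 = -11 + 17784 = 17773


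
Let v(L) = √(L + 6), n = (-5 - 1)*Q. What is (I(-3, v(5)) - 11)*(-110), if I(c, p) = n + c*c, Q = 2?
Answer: 1540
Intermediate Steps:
n = -12 (n = (-5 - 1)*2 = -6*2 = -12)
v(L) = √(6 + L)
I(c, p) = -12 + c² (I(c, p) = -12 + c*c = -12 + c²)
(I(-3, v(5)) - 11)*(-110) = ((-12 + (-3)²) - 11)*(-110) = ((-12 + 9) - 11)*(-110) = (-3 - 11)*(-110) = -14*(-110) = 1540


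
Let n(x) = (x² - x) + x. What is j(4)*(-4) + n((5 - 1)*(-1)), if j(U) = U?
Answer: 0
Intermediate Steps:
n(x) = x²
j(4)*(-4) + n((5 - 1)*(-1)) = 4*(-4) + ((5 - 1)*(-1))² = -16 + (4*(-1))² = -16 + (-4)² = -16 + 16 = 0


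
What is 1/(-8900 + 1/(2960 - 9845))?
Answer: -6885/61276501 ≈ -0.00011236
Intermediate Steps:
1/(-8900 + 1/(2960 - 9845)) = 1/(-8900 + 1/(-6885)) = 1/(-8900 - 1/6885) = 1/(-61276501/6885) = -6885/61276501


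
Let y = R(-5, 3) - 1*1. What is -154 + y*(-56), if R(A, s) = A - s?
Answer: 350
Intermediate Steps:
y = -9 (y = (-5 - 1*3) - 1*1 = (-5 - 3) - 1 = -8 - 1 = -9)
-154 + y*(-56) = -154 - 9*(-56) = -154 + 504 = 350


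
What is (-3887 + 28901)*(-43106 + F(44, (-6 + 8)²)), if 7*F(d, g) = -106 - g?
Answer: -7550525928/7 ≈ -1.0786e+9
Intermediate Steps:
F(d, g) = -106/7 - g/7 (F(d, g) = (-106 - g)/7 = -106/7 - g/7)
(-3887 + 28901)*(-43106 + F(44, (-6 + 8)²)) = (-3887 + 28901)*(-43106 + (-106/7 - (-6 + 8)²/7)) = 25014*(-43106 + (-106/7 - ⅐*2²)) = 25014*(-43106 + (-106/7 - ⅐*4)) = 25014*(-43106 + (-106/7 - 4/7)) = 25014*(-43106 - 110/7) = 25014*(-301852/7) = -7550525928/7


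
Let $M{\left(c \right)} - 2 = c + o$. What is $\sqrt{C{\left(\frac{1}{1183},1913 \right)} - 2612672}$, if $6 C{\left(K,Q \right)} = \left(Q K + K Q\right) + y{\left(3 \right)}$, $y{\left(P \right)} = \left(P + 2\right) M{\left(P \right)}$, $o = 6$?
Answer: $\frac{i \sqrt{778876432530}}{546} \approx 1616.4 i$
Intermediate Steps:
$M{\left(c \right)} = 8 + c$ ($M{\left(c \right)} = 2 + \left(c + 6\right) = 2 + \left(6 + c\right) = 8 + c$)
$y{\left(P \right)} = \left(2 + P\right) \left(8 + P\right)$ ($y{\left(P \right)} = \left(P + 2\right) \left(8 + P\right) = \left(2 + P\right) \left(8 + P\right)$)
$C{\left(K,Q \right)} = \frac{55}{6} + \frac{K Q}{3}$ ($C{\left(K,Q \right)} = \frac{\left(Q K + K Q\right) + \left(2 + 3\right) \left(8 + 3\right)}{6} = \frac{\left(K Q + K Q\right) + 5 \cdot 11}{6} = \frac{2 K Q + 55}{6} = \frac{55 + 2 K Q}{6} = \frac{55}{6} + \frac{K Q}{3}$)
$\sqrt{C{\left(\frac{1}{1183},1913 \right)} - 2612672} = \sqrt{\left(\frac{55}{6} + \frac{1}{3} \cdot \frac{1}{1183} \cdot 1913\right) - 2612672} = \sqrt{\left(\frac{55}{6} + \frac{1913}{3549}\right) - 2612672} = \sqrt{\frac{68891}{7098} - 2612672} = \sqrt{- \frac{18544676965}{7098}} = \frac{i \sqrt{778876432530}}{546}$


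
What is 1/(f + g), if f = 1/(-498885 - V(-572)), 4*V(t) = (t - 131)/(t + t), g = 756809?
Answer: 2282898463/1727718102879991 ≈ 1.3213e-6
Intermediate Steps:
V(t) = (-131 + t)/(8*t) (V(t) = ((t - 131)/(t + t))/4 = ((-131 + t)/((2*t)))/4 = ((-131 + t)*(1/(2*t)))/4 = ((-131 + t)/(2*t))/4 = (-131 + t)/(8*t))
f = -4576/2282898463 (f = 1/(-498885 - (-131 - 572)/(8*(-572))) = 1/(-498885 - (-1)*(-703)/(8*572)) = 1/(-498885 - 1*703/4576) = 1/(-498885 - 703/4576) = 1/(-2282898463/4576) = -4576/2282898463 ≈ -2.0045e-6)
1/(f + g) = 1/(-4576/2282898463 + 756809) = 1/(1727718102879991/2282898463) = 2282898463/1727718102879991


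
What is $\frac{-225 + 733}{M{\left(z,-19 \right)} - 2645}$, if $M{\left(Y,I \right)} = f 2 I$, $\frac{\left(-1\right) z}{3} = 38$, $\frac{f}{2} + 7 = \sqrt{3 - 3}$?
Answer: $- \frac{508}{2113} \approx -0.24042$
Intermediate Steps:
$f = -14$ ($f = -14 + 2 \sqrt{3 - 3} = -14 + 2 \sqrt{0} = -14 + 2 \cdot 0 = -14 + 0 = -14$)
$z = -114$ ($z = \left(-3\right) 38 = -114$)
$M{\left(Y,I \right)} = - 28 I$ ($M{\left(Y,I \right)} = \left(-14\right) 2 I = - 28 I$)
$\frac{-225 + 733}{M{\left(z,-19 \right)} - 2645} = \frac{-225 + 733}{\left(-28\right) \left(-19\right) - 2645} = \frac{508}{532 - 2645} = \frac{508}{-2113} = 508 \left(- \frac{1}{2113}\right) = - \frac{508}{2113}$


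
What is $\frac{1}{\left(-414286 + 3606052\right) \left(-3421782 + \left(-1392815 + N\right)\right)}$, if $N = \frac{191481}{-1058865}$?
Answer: $- \frac{352955}{5423883339636080892} \approx -6.5074 \cdot 10^{-14}$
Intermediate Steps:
$N = - \frac{63827}{352955}$ ($N = 191481 \left(- \frac{1}{1058865}\right) = - \frac{63827}{352955} \approx -0.18084$)
$\frac{1}{\left(-414286 + 3606052\right) \left(-3421782 + \left(-1392815 + N\right)\right)} = \frac{1}{\left(-414286 + 3606052\right) \left(-3421782 - \frac{491601082152}{352955}\right)} = \frac{1}{3191766 \left(-3421782 - \frac{491601082152}{352955}\right)} = \frac{1}{3191766 \left(- \frac{1699336147962}{352955}\right)} = \frac{1}{- \frac{5423883339636080892}{352955}} = - \frac{352955}{5423883339636080892}$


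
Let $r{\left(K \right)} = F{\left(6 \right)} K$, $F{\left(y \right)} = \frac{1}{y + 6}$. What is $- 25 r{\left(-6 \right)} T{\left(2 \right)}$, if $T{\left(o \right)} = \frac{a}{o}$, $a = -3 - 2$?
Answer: $- \frac{125}{4} \approx -31.25$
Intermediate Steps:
$a = -5$
$T{\left(o \right)} = - \frac{5}{o}$
$F{\left(y \right)} = \frac{1}{6 + y}$
$r{\left(K \right)} = \frac{K}{12}$ ($r{\left(K \right)} = \frac{K}{6 + 6} = \frac{K}{12}$)
$- 25 r{\left(-6 \right)} T{\left(2 \right)} = - 25 \cdot \frac{1}{12} \left(-6\right) \left(- \frac{5}{2}\right) = \left(-25\right) \left(- \frac{1}{2}\right) \left(\left(-5\right) \frac{1}{2}\right) = \frac{25}{2} \left(- \frac{5}{2}\right) = - \frac{125}{4}$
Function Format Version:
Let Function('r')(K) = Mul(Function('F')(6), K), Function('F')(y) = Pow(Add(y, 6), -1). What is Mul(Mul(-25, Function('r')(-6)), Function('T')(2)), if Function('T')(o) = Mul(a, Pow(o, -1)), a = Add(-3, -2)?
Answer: Rational(-125, 4) ≈ -31.250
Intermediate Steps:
a = -5
Function('T')(o) = Mul(-5, Pow(o, -1))
Function('F')(y) = Pow(Add(6, y), -1)
Function('r')(K) = Mul(Rational(1, 12), K) (Function('r')(K) = Mul(Pow(Add(6, 6), -1), K) = Mul(Pow(12, -1), K) = Mul(Rational(1, 12), K))
Mul(Mul(-25, Function('r')(-6)), Function('T')(2)) = Mul(Mul(-25, Mul(Rational(1, 12), -6)), Mul(-5, Pow(2, -1))) = Mul(Mul(-25, Rational(-1, 2)), Mul(-5, Rational(1, 2))) = Mul(Rational(25, 2), Rational(-5, 2)) = Rational(-125, 4)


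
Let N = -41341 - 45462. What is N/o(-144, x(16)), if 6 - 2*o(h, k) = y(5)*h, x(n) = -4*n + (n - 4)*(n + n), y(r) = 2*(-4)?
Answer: 86803/573 ≈ 151.49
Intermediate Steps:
N = -86803
y(r) = -8
x(n) = -4*n + 2*n*(-4 + n) (x(n) = -4*n + (-4 + n)*(2*n) = -4*n + 2*n*(-4 + n))
o(h, k) = 3 + 4*h (o(h, k) = 3 - (-4)*h = 3 + 4*h)
N/o(-144, x(16)) = -86803/(3 + 4*(-144)) = -86803/(3 - 576) = -86803/(-573) = -86803*(-1/573) = 86803/573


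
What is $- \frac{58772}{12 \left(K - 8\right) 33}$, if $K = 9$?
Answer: $- \frac{14693}{99} \approx -148.41$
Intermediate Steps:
$- \frac{58772}{12 \left(K - 8\right) 33} = - \frac{58772}{12 \left(9 - 8\right) 33} = - \frac{58772}{12 \cdot 1 \cdot 33} = - \frac{58772}{12 \cdot 33} = - \frac{58772}{396} = \left(-58772\right) \frac{1}{396} = - \frac{14693}{99}$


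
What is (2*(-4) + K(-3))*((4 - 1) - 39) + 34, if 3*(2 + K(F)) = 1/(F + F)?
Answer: 396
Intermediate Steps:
K(F) = -2 + 1/(6*F) (K(F) = -2 + 1/(3*(F + F)) = -2 + 1/(3*((2*F))) = -2 + (1/(2*F))/3 = -2 + 1/(6*F))
(2*(-4) + K(-3))*((4 - 1) - 39) + 34 = (2*(-4) + (-2 + (⅙)/(-3)))*((4 - 1) - 39) + 34 = (-8 + (-2 + (⅙)*(-⅓)))*(3 - 39) + 34 = (-8 + (-2 - 1/18))*(-36) + 34 = (-8 - 37/18)*(-36) + 34 = -181/18*(-36) + 34 = 362 + 34 = 396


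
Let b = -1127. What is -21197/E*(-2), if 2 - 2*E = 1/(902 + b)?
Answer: 42300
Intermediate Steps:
E = 451/450 (E = 1 - 1/(2*(902 - 1127)) = 1 - ½/(-225) = 1 - ½*(-1/225) = 1 + 1/450 = 451/450 ≈ 1.0022)
-21197/E*(-2) = -21197/451/450*(-2) = -21197*450/451*(-2) = -21150*(-2) = 42300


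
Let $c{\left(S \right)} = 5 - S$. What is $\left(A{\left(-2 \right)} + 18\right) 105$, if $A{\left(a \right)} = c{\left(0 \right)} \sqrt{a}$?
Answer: $1890 + 525 i \sqrt{2} \approx 1890.0 + 742.46 i$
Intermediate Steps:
$A{\left(a \right)} = 5 \sqrt{a}$ ($A{\left(a \right)} = \left(5 - 0\right) \sqrt{a} = \left(5 + 0\right) \sqrt{a} = 5 \sqrt{a}$)
$\left(A{\left(-2 \right)} + 18\right) 105 = \left(5 \sqrt{-2} + 18\right) 105 = \left(5 i \sqrt{2} + 18\right) 105 = \left(18 + 5 i \sqrt{2}\right) 105 = 1890 + 525 i \sqrt{2}$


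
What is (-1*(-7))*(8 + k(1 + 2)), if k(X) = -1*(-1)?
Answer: 63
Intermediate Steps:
k(X) = 1
(-1*(-7))*(8 + k(1 + 2)) = (-1*(-7))*(8 + 1) = 7*9 = 63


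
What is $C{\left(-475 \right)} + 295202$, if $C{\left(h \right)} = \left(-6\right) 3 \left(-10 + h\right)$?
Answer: $303932$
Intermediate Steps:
$C{\left(h \right)} = 180 - 18 h$ ($C{\left(h \right)} = - 18 \left(-10 + h\right) = 180 - 18 h$)
$C{\left(-475 \right)} + 295202 = \left(180 - -8550\right) + 295202 = \left(180 + 8550\right) + 295202 = 8730 + 295202 = 303932$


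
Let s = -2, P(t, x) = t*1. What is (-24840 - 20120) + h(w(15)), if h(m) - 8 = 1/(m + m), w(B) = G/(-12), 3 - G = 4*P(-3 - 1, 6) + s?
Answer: -314666/7 ≈ -44952.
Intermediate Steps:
P(t, x) = t
G = 21 (G = 3 - (4*(-3 - 1) - 2) = 3 - (4*(-4) - 2) = 3 - (-16 - 2) = 3 - 1*(-18) = 3 + 18 = 21)
w(B) = -7/4 (w(B) = 21/(-12) = 21*(-1/12) = -7/4)
h(m) = 8 + 1/(2*m) (h(m) = 8 + 1/(m + m) = 8 + 1/(2*m))
(-24840 - 20120) + h(w(15)) = (-24840 - 20120) + (8 + 1/(2*(-7/4))) = -44960 + (8 + (1/2)*(-4/7)) = -44960 + (8 - 2/7) = -44960 + 54/7 = -314666/7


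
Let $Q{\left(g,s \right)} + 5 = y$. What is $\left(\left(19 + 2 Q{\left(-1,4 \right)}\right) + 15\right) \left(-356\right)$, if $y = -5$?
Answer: $-4984$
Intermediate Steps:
$Q{\left(g,s \right)} = -10$ ($Q{\left(g,s \right)} = -5 - 5 = -10$)
$\left(\left(19 + 2 Q{\left(-1,4 \right)}\right) + 15\right) \left(-356\right) = \left(\left(19 + 2 \left(-10\right)\right) + 15\right) \left(-356\right) = \left(\left(19 - 20\right) + 15\right) \left(-356\right) = \left(-1 + 15\right) \left(-356\right) = 14 \left(-356\right) = -4984$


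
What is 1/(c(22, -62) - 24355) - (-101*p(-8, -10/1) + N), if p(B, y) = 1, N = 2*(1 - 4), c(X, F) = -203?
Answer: 2627705/24558 ≈ 107.00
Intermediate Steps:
N = -6 (N = 2*(-3) = -6)
1/(c(22, -62) - 24355) - (-101*p(-8, -10/1) + N) = 1/(-203 - 24355) - (-101*1 - 6) = 1/(-24558) - (-101 - 6) = -1/24558 - 1*(-107) = -1/24558 + 107 = 2627705/24558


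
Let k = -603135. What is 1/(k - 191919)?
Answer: -1/795054 ≈ -1.2578e-6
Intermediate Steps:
1/(k - 191919) = 1/(-603135 - 191919) = 1/(-795054) = -1/795054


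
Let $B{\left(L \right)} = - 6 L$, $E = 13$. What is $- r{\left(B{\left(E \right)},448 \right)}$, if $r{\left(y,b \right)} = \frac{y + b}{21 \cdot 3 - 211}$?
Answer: $\frac{5}{2} \approx 2.5$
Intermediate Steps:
$r{\left(y,b \right)} = - \frac{b}{148} - \frac{y}{148}$ ($r{\left(y,b \right)} = \frac{b + y}{63 - 211} = \frac{b + y}{-148} = \left(b + y\right) \left(- \frac{1}{148}\right) = - \frac{b}{148} - \frac{y}{148}$)
$- r{\left(B{\left(E \right)},448 \right)} = - (\left(- \frac{1}{148}\right) 448 - \frac{\left(-6\right) 13}{148}) = - (- \frac{112}{37} - - \frac{39}{74}) = - (- \frac{112}{37} + \frac{39}{74}) = \left(-1\right) \left(- \frac{5}{2}\right) = \frac{5}{2}$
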